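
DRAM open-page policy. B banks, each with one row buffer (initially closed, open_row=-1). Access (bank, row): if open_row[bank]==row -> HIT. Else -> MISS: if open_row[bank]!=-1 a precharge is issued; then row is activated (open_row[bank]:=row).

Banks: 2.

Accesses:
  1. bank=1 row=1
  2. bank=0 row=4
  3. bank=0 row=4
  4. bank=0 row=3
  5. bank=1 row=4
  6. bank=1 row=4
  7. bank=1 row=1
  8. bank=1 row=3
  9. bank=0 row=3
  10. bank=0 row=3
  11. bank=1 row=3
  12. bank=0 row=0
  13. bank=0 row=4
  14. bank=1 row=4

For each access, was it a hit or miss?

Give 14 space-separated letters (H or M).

Acc 1: bank1 row1 -> MISS (open row1); precharges=0
Acc 2: bank0 row4 -> MISS (open row4); precharges=0
Acc 3: bank0 row4 -> HIT
Acc 4: bank0 row3 -> MISS (open row3); precharges=1
Acc 5: bank1 row4 -> MISS (open row4); precharges=2
Acc 6: bank1 row4 -> HIT
Acc 7: bank1 row1 -> MISS (open row1); precharges=3
Acc 8: bank1 row3 -> MISS (open row3); precharges=4
Acc 9: bank0 row3 -> HIT
Acc 10: bank0 row3 -> HIT
Acc 11: bank1 row3 -> HIT
Acc 12: bank0 row0 -> MISS (open row0); precharges=5
Acc 13: bank0 row4 -> MISS (open row4); precharges=6
Acc 14: bank1 row4 -> MISS (open row4); precharges=7

Answer: M M H M M H M M H H H M M M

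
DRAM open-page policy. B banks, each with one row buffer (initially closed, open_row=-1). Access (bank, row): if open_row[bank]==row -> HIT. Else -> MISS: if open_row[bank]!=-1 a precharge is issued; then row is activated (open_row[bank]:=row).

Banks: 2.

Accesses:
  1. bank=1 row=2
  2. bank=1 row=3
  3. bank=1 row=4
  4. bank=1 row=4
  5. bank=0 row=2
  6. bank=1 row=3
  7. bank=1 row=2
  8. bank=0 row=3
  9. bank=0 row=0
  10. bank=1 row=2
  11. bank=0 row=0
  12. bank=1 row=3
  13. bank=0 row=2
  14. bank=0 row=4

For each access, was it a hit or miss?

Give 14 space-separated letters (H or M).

Answer: M M M H M M M M M H H M M M

Derivation:
Acc 1: bank1 row2 -> MISS (open row2); precharges=0
Acc 2: bank1 row3 -> MISS (open row3); precharges=1
Acc 3: bank1 row4 -> MISS (open row4); precharges=2
Acc 4: bank1 row4 -> HIT
Acc 5: bank0 row2 -> MISS (open row2); precharges=2
Acc 6: bank1 row3 -> MISS (open row3); precharges=3
Acc 7: bank1 row2 -> MISS (open row2); precharges=4
Acc 8: bank0 row3 -> MISS (open row3); precharges=5
Acc 9: bank0 row0 -> MISS (open row0); precharges=6
Acc 10: bank1 row2 -> HIT
Acc 11: bank0 row0 -> HIT
Acc 12: bank1 row3 -> MISS (open row3); precharges=7
Acc 13: bank0 row2 -> MISS (open row2); precharges=8
Acc 14: bank0 row4 -> MISS (open row4); precharges=9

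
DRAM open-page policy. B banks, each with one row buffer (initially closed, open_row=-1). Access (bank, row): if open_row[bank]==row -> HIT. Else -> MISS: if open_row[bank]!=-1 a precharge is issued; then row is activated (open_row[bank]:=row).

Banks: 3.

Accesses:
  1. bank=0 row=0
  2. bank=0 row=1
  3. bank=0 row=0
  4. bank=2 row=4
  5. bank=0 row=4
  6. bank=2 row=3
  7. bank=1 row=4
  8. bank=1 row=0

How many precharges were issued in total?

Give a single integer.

Answer: 5

Derivation:
Acc 1: bank0 row0 -> MISS (open row0); precharges=0
Acc 2: bank0 row1 -> MISS (open row1); precharges=1
Acc 3: bank0 row0 -> MISS (open row0); precharges=2
Acc 4: bank2 row4 -> MISS (open row4); precharges=2
Acc 5: bank0 row4 -> MISS (open row4); precharges=3
Acc 6: bank2 row3 -> MISS (open row3); precharges=4
Acc 7: bank1 row4 -> MISS (open row4); precharges=4
Acc 8: bank1 row0 -> MISS (open row0); precharges=5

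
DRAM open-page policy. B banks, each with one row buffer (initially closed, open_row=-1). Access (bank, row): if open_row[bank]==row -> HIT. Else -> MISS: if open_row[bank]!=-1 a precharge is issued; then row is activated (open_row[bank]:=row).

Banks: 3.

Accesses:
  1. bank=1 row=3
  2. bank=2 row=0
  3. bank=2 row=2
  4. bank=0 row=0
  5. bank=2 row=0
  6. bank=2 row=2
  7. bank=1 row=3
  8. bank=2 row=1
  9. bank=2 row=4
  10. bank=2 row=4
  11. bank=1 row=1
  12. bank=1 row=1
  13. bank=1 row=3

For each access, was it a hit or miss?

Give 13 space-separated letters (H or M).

Acc 1: bank1 row3 -> MISS (open row3); precharges=0
Acc 2: bank2 row0 -> MISS (open row0); precharges=0
Acc 3: bank2 row2 -> MISS (open row2); precharges=1
Acc 4: bank0 row0 -> MISS (open row0); precharges=1
Acc 5: bank2 row0 -> MISS (open row0); precharges=2
Acc 6: bank2 row2 -> MISS (open row2); precharges=3
Acc 7: bank1 row3 -> HIT
Acc 8: bank2 row1 -> MISS (open row1); precharges=4
Acc 9: bank2 row4 -> MISS (open row4); precharges=5
Acc 10: bank2 row4 -> HIT
Acc 11: bank1 row1 -> MISS (open row1); precharges=6
Acc 12: bank1 row1 -> HIT
Acc 13: bank1 row3 -> MISS (open row3); precharges=7

Answer: M M M M M M H M M H M H M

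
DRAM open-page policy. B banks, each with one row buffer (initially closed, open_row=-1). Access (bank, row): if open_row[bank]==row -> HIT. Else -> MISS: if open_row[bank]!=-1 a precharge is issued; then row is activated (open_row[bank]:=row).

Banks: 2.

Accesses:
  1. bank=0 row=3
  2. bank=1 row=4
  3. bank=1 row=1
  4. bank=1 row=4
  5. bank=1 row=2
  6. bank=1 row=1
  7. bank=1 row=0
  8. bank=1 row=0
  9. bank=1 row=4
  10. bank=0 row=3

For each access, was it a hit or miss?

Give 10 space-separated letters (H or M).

Acc 1: bank0 row3 -> MISS (open row3); precharges=0
Acc 2: bank1 row4 -> MISS (open row4); precharges=0
Acc 3: bank1 row1 -> MISS (open row1); precharges=1
Acc 4: bank1 row4 -> MISS (open row4); precharges=2
Acc 5: bank1 row2 -> MISS (open row2); precharges=3
Acc 6: bank1 row1 -> MISS (open row1); precharges=4
Acc 7: bank1 row0 -> MISS (open row0); precharges=5
Acc 8: bank1 row0 -> HIT
Acc 9: bank1 row4 -> MISS (open row4); precharges=6
Acc 10: bank0 row3 -> HIT

Answer: M M M M M M M H M H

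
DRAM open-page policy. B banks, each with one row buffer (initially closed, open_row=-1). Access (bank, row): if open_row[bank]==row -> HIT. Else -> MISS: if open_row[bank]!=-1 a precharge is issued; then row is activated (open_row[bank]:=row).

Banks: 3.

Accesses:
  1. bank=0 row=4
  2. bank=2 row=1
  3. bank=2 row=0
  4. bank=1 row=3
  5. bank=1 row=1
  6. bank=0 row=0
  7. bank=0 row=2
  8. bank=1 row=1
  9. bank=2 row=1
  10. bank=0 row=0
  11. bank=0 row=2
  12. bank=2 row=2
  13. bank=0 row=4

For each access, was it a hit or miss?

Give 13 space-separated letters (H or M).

Answer: M M M M M M M H M M M M M

Derivation:
Acc 1: bank0 row4 -> MISS (open row4); precharges=0
Acc 2: bank2 row1 -> MISS (open row1); precharges=0
Acc 3: bank2 row0 -> MISS (open row0); precharges=1
Acc 4: bank1 row3 -> MISS (open row3); precharges=1
Acc 5: bank1 row1 -> MISS (open row1); precharges=2
Acc 6: bank0 row0 -> MISS (open row0); precharges=3
Acc 7: bank0 row2 -> MISS (open row2); precharges=4
Acc 8: bank1 row1 -> HIT
Acc 9: bank2 row1 -> MISS (open row1); precharges=5
Acc 10: bank0 row0 -> MISS (open row0); precharges=6
Acc 11: bank0 row2 -> MISS (open row2); precharges=7
Acc 12: bank2 row2 -> MISS (open row2); precharges=8
Acc 13: bank0 row4 -> MISS (open row4); precharges=9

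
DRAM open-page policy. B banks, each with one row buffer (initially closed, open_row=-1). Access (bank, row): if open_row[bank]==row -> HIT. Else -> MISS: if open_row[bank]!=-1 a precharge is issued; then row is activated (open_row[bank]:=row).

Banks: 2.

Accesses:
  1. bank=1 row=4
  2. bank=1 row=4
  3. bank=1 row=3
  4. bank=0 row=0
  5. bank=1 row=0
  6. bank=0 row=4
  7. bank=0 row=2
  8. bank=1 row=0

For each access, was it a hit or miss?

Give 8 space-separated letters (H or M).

Answer: M H M M M M M H

Derivation:
Acc 1: bank1 row4 -> MISS (open row4); precharges=0
Acc 2: bank1 row4 -> HIT
Acc 3: bank1 row3 -> MISS (open row3); precharges=1
Acc 4: bank0 row0 -> MISS (open row0); precharges=1
Acc 5: bank1 row0 -> MISS (open row0); precharges=2
Acc 6: bank0 row4 -> MISS (open row4); precharges=3
Acc 7: bank0 row2 -> MISS (open row2); precharges=4
Acc 8: bank1 row0 -> HIT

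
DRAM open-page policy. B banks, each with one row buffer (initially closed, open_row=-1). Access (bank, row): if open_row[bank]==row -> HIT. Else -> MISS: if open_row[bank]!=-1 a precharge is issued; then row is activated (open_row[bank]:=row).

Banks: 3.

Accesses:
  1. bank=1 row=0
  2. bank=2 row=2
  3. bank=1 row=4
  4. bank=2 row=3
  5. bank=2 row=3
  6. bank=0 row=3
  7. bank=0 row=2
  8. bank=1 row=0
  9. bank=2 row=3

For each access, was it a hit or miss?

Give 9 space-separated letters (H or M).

Acc 1: bank1 row0 -> MISS (open row0); precharges=0
Acc 2: bank2 row2 -> MISS (open row2); precharges=0
Acc 3: bank1 row4 -> MISS (open row4); precharges=1
Acc 4: bank2 row3 -> MISS (open row3); precharges=2
Acc 5: bank2 row3 -> HIT
Acc 6: bank0 row3 -> MISS (open row3); precharges=2
Acc 7: bank0 row2 -> MISS (open row2); precharges=3
Acc 8: bank1 row0 -> MISS (open row0); precharges=4
Acc 9: bank2 row3 -> HIT

Answer: M M M M H M M M H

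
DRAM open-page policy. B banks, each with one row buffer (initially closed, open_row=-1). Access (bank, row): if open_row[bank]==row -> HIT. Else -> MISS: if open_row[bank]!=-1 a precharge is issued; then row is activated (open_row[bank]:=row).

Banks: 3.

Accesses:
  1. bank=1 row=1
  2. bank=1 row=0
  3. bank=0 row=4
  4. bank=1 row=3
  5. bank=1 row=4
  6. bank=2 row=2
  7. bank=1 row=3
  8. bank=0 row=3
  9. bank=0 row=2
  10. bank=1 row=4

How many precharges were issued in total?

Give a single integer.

Answer: 7

Derivation:
Acc 1: bank1 row1 -> MISS (open row1); precharges=0
Acc 2: bank1 row0 -> MISS (open row0); precharges=1
Acc 3: bank0 row4 -> MISS (open row4); precharges=1
Acc 4: bank1 row3 -> MISS (open row3); precharges=2
Acc 5: bank1 row4 -> MISS (open row4); precharges=3
Acc 6: bank2 row2 -> MISS (open row2); precharges=3
Acc 7: bank1 row3 -> MISS (open row3); precharges=4
Acc 8: bank0 row3 -> MISS (open row3); precharges=5
Acc 9: bank0 row2 -> MISS (open row2); precharges=6
Acc 10: bank1 row4 -> MISS (open row4); precharges=7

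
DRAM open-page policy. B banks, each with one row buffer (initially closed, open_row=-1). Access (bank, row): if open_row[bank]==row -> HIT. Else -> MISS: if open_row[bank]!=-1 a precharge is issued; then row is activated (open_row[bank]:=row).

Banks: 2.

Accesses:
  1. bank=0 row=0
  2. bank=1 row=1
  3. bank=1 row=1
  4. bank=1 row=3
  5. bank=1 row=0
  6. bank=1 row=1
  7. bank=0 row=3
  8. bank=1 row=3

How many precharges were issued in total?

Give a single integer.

Acc 1: bank0 row0 -> MISS (open row0); precharges=0
Acc 2: bank1 row1 -> MISS (open row1); precharges=0
Acc 3: bank1 row1 -> HIT
Acc 4: bank1 row3 -> MISS (open row3); precharges=1
Acc 5: bank1 row0 -> MISS (open row0); precharges=2
Acc 6: bank1 row1 -> MISS (open row1); precharges=3
Acc 7: bank0 row3 -> MISS (open row3); precharges=4
Acc 8: bank1 row3 -> MISS (open row3); precharges=5

Answer: 5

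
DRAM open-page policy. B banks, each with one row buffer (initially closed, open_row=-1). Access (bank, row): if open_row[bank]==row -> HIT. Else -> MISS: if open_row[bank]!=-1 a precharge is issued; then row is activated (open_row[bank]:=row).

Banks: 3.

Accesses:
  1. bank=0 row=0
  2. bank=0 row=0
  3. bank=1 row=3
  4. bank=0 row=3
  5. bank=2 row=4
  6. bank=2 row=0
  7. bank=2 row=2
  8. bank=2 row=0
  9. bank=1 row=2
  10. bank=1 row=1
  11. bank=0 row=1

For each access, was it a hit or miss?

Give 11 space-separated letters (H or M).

Acc 1: bank0 row0 -> MISS (open row0); precharges=0
Acc 2: bank0 row0 -> HIT
Acc 3: bank1 row3 -> MISS (open row3); precharges=0
Acc 4: bank0 row3 -> MISS (open row3); precharges=1
Acc 5: bank2 row4 -> MISS (open row4); precharges=1
Acc 6: bank2 row0 -> MISS (open row0); precharges=2
Acc 7: bank2 row2 -> MISS (open row2); precharges=3
Acc 8: bank2 row0 -> MISS (open row0); precharges=4
Acc 9: bank1 row2 -> MISS (open row2); precharges=5
Acc 10: bank1 row1 -> MISS (open row1); precharges=6
Acc 11: bank0 row1 -> MISS (open row1); precharges=7

Answer: M H M M M M M M M M M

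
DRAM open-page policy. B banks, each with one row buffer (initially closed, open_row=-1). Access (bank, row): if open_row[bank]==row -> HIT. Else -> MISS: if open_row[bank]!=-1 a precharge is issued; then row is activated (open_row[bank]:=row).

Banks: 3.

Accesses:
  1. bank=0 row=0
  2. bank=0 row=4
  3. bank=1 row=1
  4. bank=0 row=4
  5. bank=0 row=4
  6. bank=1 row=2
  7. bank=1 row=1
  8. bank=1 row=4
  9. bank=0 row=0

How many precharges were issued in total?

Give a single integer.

Acc 1: bank0 row0 -> MISS (open row0); precharges=0
Acc 2: bank0 row4 -> MISS (open row4); precharges=1
Acc 3: bank1 row1 -> MISS (open row1); precharges=1
Acc 4: bank0 row4 -> HIT
Acc 5: bank0 row4 -> HIT
Acc 6: bank1 row2 -> MISS (open row2); precharges=2
Acc 7: bank1 row1 -> MISS (open row1); precharges=3
Acc 8: bank1 row4 -> MISS (open row4); precharges=4
Acc 9: bank0 row0 -> MISS (open row0); precharges=5

Answer: 5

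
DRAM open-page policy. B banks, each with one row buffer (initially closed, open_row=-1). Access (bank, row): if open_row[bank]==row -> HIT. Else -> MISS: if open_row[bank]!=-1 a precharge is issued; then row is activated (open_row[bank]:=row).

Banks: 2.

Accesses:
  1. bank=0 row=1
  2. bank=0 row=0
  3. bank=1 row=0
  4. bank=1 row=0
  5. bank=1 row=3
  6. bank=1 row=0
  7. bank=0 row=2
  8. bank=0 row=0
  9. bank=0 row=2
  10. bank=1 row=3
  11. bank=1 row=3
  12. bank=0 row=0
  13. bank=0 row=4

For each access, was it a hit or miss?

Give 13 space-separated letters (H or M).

Acc 1: bank0 row1 -> MISS (open row1); precharges=0
Acc 2: bank0 row0 -> MISS (open row0); precharges=1
Acc 3: bank1 row0 -> MISS (open row0); precharges=1
Acc 4: bank1 row0 -> HIT
Acc 5: bank1 row3 -> MISS (open row3); precharges=2
Acc 6: bank1 row0 -> MISS (open row0); precharges=3
Acc 7: bank0 row2 -> MISS (open row2); precharges=4
Acc 8: bank0 row0 -> MISS (open row0); precharges=5
Acc 9: bank0 row2 -> MISS (open row2); precharges=6
Acc 10: bank1 row3 -> MISS (open row3); precharges=7
Acc 11: bank1 row3 -> HIT
Acc 12: bank0 row0 -> MISS (open row0); precharges=8
Acc 13: bank0 row4 -> MISS (open row4); precharges=9

Answer: M M M H M M M M M M H M M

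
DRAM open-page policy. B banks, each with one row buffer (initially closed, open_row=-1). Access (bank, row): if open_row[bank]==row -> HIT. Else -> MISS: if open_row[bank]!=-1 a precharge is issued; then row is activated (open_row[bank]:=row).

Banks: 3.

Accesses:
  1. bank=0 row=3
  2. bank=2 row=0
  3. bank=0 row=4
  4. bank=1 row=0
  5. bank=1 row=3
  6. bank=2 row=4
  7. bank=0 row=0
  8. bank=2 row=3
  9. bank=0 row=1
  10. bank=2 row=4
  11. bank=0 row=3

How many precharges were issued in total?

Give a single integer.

Acc 1: bank0 row3 -> MISS (open row3); precharges=0
Acc 2: bank2 row0 -> MISS (open row0); precharges=0
Acc 3: bank0 row4 -> MISS (open row4); precharges=1
Acc 4: bank1 row0 -> MISS (open row0); precharges=1
Acc 5: bank1 row3 -> MISS (open row3); precharges=2
Acc 6: bank2 row4 -> MISS (open row4); precharges=3
Acc 7: bank0 row0 -> MISS (open row0); precharges=4
Acc 8: bank2 row3 -> MISS (open row3); precharges=5
Acc 9: bank0 row1 -> MISS (open row1); precharges=6
Acc 10: bank2 row4 -> MISS (open row4); precharges=7
Acc 11: bank0 row3 -> MISS (open row3); precharges=8

Answer: 8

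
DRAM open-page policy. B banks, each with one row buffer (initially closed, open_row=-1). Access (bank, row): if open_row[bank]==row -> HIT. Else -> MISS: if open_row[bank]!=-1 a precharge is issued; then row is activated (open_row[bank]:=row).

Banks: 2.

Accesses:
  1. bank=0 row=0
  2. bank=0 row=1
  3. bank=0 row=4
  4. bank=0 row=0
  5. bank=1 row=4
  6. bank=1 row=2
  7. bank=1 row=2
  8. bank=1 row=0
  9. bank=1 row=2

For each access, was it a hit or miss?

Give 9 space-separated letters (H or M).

Answer: M M M M M M H M M

Derivation:
Acc 1: bank0 row0 -> MISS (open row0); precharges=0
Acc 2: bank0 row1 -> MISS (open row1); precharges=1
Acc 3: bank0 row4 -> MISS (open row4); precharges=2
Acc 4: bank0 row0 -> MISS (open row0); precharges=3
Acc 5: bank1 row4 -> MISS (open row4); precharges=3
Acc 6: bank1 row2 -> MISS (open row2); precharges=4
Acc 7: bank1 row2 -> HIT
Acc 8: bank1 row0 -> MISS (open row0); precharges=5
Acc 9: bank1 row2 -> MISS (open row2); precharges=6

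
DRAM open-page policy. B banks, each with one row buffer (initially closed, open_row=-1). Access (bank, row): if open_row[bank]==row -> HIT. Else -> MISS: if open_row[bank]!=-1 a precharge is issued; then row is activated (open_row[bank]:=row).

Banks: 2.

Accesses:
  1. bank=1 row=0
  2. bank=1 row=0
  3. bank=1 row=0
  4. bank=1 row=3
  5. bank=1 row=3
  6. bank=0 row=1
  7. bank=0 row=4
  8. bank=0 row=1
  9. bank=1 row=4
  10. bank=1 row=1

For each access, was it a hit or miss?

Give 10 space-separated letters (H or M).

Answer: M H H M H M M M M M

Derivation:
Acc 1: bank1 row0 -> MISS (open row0); precharges=0
Acc 2: bank1 row0 -> HIT
Acc 3: bank1 row0 -> HIT
Acc 4: bank1 row3 -> MISS (open row3); precharges=1
Acc 5: bank1 row3 -> HIT
Acc 6: bank0 row1 -> MISS (open row1); precharges=1
Acc 7: bank0 row4 -> MISS (open row4); precharges=2
Acc 8: bank0 row1 -> MISS (open row1); precharges=3
Acc 9: bank1 row4 -> MISS (open row4); precharges=4
Acc 10: bank1 row1 -> MISS (open row1); precharges=5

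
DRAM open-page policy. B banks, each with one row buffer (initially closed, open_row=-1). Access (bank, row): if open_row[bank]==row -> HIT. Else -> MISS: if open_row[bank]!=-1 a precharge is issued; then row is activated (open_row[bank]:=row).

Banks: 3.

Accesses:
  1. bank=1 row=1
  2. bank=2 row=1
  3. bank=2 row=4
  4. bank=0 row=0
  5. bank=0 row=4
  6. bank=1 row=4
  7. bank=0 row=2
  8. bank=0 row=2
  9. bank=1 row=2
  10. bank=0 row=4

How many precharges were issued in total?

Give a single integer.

Answer: 6

Derivation:
Acc 1: bank1 row1 -> MISS (open row1); precharges=0
Acc 2: bank2 row1 -> MISS (open row1); precharges=0
Acc 3: bank2 row4 -> MISS (open row4); precharges=1
Acc 4: bank0 row0 -> MISS (open row0); precharges=1
Acc 5: bank0 row4 -> MISS (open row4); precharges=2
Acc 6: bank1 row4 -> MISS (open row4); precharges=3
Acc 7: bank0 row2 -> MISS (open row2); precharges=4
Acc 8: bank0 row2 -> HIT
Acc 9: bank1 row2 -> MISS (open row2); precharges=5
Acc 10: bank0 row4 -> MISS (open row4); precharges=6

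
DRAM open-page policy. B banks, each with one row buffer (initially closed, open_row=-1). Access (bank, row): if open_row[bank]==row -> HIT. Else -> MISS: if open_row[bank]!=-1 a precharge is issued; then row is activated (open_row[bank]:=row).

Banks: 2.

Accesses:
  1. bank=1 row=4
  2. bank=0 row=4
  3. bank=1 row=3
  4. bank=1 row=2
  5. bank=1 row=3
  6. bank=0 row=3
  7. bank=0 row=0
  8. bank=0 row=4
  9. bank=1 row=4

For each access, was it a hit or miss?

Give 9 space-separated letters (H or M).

Answer: M M M M M M M M M

Derivation:
Acc 1: bank1 row4 -> MISS (open row4); precharges=0
Acc 2: bank0 row4 -> MISS (open row4); precharges=0
Acc 3: bank1 row3 -> MISS (open row3); precharges=1
Acc 4: bank1 row2 -> MISS (open row2); precharges=2
Acc 5: bank1 row3 -> MISS (open row3); precharges=3
Acc 6: bank0 row3 -> MISS (open row3); precharges=4
Acc 7: bank0 row0 -> MISS (open row0); precharges=5
Acc 8: bank0 row4 -> MISS (open row4); precharges=6
Acc 9: bank1 row4 -> MISS (open row4); precharges=7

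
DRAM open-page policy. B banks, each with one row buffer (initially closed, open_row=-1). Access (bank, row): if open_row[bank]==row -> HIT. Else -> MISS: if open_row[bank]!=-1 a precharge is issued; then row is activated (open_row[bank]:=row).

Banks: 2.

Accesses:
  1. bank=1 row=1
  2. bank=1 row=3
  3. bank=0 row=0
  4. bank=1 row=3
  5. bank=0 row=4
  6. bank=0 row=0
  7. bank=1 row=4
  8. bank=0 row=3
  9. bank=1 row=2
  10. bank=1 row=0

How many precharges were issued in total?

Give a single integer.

Acc 1: bank1 row1 -> MISS (open row1); precharges=0
Acc 2: bank1 row3 -> MISS (open row3); precharges=1
Acc 3: bank0 row0 -> MISS (open row0); precharges=1
Acc 4: bank1 row3 -> HIT
Acc 5: bank0 row4 -> MISS (open row4); precharges=2
Acc 6: bank0 row0 -> MISS (open row0); precharges=3
Acc 7: bank1 row4 -> MISS (open row4); precharges=4
Acc 8: bank0 row3 -> MISS (open row3); precharges=5
Acc 9: bank1 row2 -> MISS (open row2); precharges=6
Acc 10: bank1 row0 -> MISS (open row0); precharges=7

Answer: 7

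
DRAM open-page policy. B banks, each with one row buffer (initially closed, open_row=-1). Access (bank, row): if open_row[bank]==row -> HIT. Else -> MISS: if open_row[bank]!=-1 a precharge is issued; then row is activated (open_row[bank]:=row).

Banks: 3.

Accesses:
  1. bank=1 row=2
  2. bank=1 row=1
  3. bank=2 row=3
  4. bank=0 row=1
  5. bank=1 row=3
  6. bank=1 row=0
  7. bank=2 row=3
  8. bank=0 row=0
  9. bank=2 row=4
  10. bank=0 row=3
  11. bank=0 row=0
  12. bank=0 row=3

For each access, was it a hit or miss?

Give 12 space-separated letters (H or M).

Answer: M M M M M M H M M M M M

Derivation:
Acc 1: bank1 row2 -> MISS (open row2); precharges=0
Acc 2: bank1 row1 -> MISS (open row1); precharges=1
Acc 3: bank2 row3 -> MISS (open row3); precharges=1
Acc 4: bank0 row1 -> MISS (open row1); precharges=1
Acc 5: bank1 row3 -> MISS (open row3); precharges=2
Acc 6: bank1 row0 -> MISS (open row0); precharges=3
Acc 7: bank2 row3 -> HIT
Acc 8: bank0 row0 -> MISS (open row0); precharges=4
Acc 9: bank2 row4 -> MISS (open row4); precharges=5
Acc 10: bank0 row3 -> MISS (open row3); precharges=6
Acc 11: bank0 row0 -> MISS (open row0); precharges=7
Acc 12: bank0 row3 -> MISS (open row3); precharges=8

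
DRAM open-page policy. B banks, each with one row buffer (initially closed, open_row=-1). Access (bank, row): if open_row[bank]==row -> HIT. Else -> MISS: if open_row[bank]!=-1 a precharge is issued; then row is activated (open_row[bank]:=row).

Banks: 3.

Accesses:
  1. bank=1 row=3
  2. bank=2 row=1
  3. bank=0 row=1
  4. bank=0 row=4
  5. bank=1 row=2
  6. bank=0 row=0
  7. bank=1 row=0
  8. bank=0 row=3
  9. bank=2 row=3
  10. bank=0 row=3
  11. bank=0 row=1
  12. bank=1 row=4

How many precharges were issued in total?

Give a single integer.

Answer: 8

Derivation:
Acc 1: bank1 row3 -> MISS (open row3); precharges=0
Acc 2: bank2 row1 -> MISS (open row1); precharges=0
Acc 3: bank0 row1 -> MISS (open row1); precharges=0
Acc 4: bank0 row4 -> MISS (open row4); precharges=1
Acc 5: bank1 row2 -> MISS (open row2); precharges=2
Acc 6: bank0 row0 -> MISS (open row0); precharges=3
Acc 7: bank1 row0 -> MISS (open row0); precharges=4
Acc 8: bank0 row3 -> MISS (open row3); precharges=5
Acc 9: bank2 row3 -> MISS (open row3); precharges=6
Acc 10: bank0 row3 -> HIT
Acc 11: bank0 row1 -> MISS (open row1); precharges=7
Acc 12: bank1 row4 -> MISS (open row4); precharges=8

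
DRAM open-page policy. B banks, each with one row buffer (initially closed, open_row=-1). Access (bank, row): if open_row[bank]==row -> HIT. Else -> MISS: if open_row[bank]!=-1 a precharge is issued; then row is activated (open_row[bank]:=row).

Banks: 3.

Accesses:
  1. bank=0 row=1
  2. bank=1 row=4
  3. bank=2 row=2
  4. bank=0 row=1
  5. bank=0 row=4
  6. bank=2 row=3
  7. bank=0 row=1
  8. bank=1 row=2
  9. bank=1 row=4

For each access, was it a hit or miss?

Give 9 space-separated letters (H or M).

Acc 1: bank0 row1 -> MISS (open row1); precharges=0
Acc 2: bank1 row4 -> MISS (open row4); precharges=0
Acc 3: bank2 row2 -> MISS (open row2); precharges=0
Acc 4: bank0 row1 -> HIT
Acc 5: bank0 row4 -> MISS (open row4); precharges=1
Acc 6: bank2 row3 -> MISS (open row3); precharges=2
Acc 7: bank0 row1 -> MISS (open row1); precharges=3
Acc 8: bank1 row2 -> MISS (open row2); precharges=4
Acc 9: bank1 row4 -> MISS (open row4); precharges=5

Answer: M M M H M M M M M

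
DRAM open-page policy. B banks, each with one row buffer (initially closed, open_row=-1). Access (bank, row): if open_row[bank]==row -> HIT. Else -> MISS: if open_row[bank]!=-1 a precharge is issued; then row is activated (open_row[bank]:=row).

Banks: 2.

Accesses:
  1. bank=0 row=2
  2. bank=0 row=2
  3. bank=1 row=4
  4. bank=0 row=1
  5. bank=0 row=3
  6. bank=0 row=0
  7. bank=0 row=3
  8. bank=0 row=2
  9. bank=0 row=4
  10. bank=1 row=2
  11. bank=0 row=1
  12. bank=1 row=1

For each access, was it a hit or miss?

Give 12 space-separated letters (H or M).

Acc 1: bank0 row2 -> MISS (open row2); precharges=0
Acc 2: bank0 row2 -> HIT
Acc 3: bank1 row4 -> MISS (open row4); precharges=0
Acc 4: bank0 row1 -> MISS (open row1); precharges=1
Acc 5: bank0 row3 -> MISS (open row3); precharges=2
Acc 6: bank0 row0 -> MISS (open row0); precharges=3
Acc 7: bank0 row3 -> MISS (open row3); precharges=4
Acc 8: bank0 row2 -> MISS (open row2); precharges=5
Acc 9: bank0 row4 -> MISS (open row4); precharges=6
Acc 10: bank1 row2 -> MISS (open row2); precharges=7
Acc 11: bank0 row1 -> MISS (open row1); precharges=8
Acc 12: bank1 row1 -> MISS (open row1); precharges=9

Answer: M H M M M M M M M M M M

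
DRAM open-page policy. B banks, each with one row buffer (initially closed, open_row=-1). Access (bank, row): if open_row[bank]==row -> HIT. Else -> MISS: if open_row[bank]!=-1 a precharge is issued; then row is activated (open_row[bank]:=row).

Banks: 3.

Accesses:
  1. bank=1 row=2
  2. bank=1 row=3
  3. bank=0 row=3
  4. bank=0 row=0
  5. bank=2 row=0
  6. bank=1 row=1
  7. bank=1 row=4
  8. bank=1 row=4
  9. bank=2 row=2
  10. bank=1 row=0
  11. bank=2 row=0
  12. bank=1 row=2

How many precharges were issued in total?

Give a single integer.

Answer: 8

Derivation:
Acc 1: bank1 row2 -> MISS (open row2); precharges=0
Acc 2: bank1 row3 -> MISS (open row3); precharges=1
Acc 3: bank0 row3 -> MISS (open row3); precharges=1
Acc 4: bank0 row0 -> MISS (open row0); precharges=2
Acc 5: bank2 row0 -> MISS (open row0); precharges=2
Acc 6: bank1 row1 -> MISS (open row1); precharges=3
Acc 7: bank1 row4 -> MISS (open row4); precharges=4
Acc 8: bank1 row4 -> HIT
Acc 9: bank2 row2 -> MISS (open row2); precharges=5
Acc 10: bank1 row0 -> MISS (open row0); precharges=6
Acc 11: bank2 row0 -> MISS (open row0); precharges=7
Acc 12: bank1 row2 -> MISS (open row2); precharges=8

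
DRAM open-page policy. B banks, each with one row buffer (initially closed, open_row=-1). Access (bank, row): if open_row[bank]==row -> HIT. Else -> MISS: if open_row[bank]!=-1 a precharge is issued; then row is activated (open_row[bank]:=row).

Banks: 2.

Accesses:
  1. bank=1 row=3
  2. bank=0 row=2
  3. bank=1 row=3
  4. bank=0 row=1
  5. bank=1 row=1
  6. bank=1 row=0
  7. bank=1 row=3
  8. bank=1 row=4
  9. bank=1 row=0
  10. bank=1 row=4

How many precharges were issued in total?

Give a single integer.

Answer: 7

Derivation:
Acc 1: bank1 row3 -> MISS (open row3); precharges=0
Acc 2: bank0 row2 -> MISS (open row2); precharges=0
Acc 3: bank1 row3 -> HIT
Acc 4: bank0 row1 -> MISS (open row1); precharges=1
Acc 5: bank1 row1 -> MISS (open row1); precharges=2
Acc 6: bank1 row0 -> MISS (open row0); precharges=3
Acc 7: bank1 row3 -> MISS (open row3); precharges=4
Acc 8: bank1 row4 -> MISS (open row4); precharges=5
Acc 9: bank1 row0 -> MISS (open row0); precharges=6
Acc 10: bank1 row4 -> MISS (open row4); precharges=7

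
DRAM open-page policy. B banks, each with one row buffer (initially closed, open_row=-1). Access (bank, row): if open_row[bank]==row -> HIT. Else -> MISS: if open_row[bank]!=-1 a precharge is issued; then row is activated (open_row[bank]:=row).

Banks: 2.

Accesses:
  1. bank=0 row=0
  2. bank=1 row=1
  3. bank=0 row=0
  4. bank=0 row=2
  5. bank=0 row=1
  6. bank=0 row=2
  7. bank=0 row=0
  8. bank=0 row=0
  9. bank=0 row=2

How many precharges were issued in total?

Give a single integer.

Answer: 5

Derivation:
Acc 1: bank0 row0 -> MISS (open row0); precharges=0
Acc 2: bank1 row1 -> MISS (open row1); precharges=0
Acc 3: bank0 row0 -> HIT
Acc 4: bank0 row2 -> MISS (open row2); precharges=1
Acc 5: bank0 row1 -> MISS (open row1); precharges=2
Acc 6: bank0 row2 -> MISS (open row2); precharges=3
Acc 7: bank0 row0 -> MISS (open row0); precharges=4
Acc 8: bank0 row0 -> HIT
Acc 9: bank0 row2 -> MISS (open row2); precharges=5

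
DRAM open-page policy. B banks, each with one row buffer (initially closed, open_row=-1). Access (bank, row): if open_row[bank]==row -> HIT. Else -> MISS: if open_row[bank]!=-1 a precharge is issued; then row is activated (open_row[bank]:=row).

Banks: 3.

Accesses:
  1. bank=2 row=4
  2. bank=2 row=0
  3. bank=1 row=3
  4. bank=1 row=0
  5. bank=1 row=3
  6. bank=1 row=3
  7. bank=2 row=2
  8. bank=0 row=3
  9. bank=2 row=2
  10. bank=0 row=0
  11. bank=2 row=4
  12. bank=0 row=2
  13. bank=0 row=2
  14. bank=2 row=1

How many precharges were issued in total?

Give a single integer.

Acc 1: bank2 row4 -> MISS (open row4); precharges=0
Acc 2: bank2 row0 -> MISS (open row0); precharges=1
Acc 3: bank1 row3 -> MISS (open row3); precharges=1
Acc 4: bank1 row0 -> MISS (open row0); precharges=2
Acc 5: bank1 row3 -> MISS (open row3); precharges=3
Acc 6: bank1 row3 -> HIT
Acc 7: bank2 row2 -> MISS (open row2); precharges=4
Acc 8: bank0 row3 -> MISS (open row3); precharges=4
Acc 9: bank2 row2 -> HIT
Acc 10: bank0 row0 -> MISS (open row0); precharges=5
Acc 11: bank2 row4 -> MISS (open row4); precharges=6
Acc 12: bank0 row2 -> MISS (open row2); precharges=7
Acc 13: bank0 row2 -> HIT
Acc 14: bank2 row1 -> MISS (open row1); precharges=8

Answer: 8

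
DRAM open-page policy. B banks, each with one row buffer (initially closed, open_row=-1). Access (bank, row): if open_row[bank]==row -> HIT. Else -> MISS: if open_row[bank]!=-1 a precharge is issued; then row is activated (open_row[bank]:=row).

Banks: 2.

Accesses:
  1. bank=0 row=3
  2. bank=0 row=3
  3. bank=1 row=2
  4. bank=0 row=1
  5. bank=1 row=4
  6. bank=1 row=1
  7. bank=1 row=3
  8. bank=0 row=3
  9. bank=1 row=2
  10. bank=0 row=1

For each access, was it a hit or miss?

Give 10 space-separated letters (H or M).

Acc 1: bank0 row3 -> MISS (open row3); precharges=0
Acc 2: bank0 row3 -> HIT
Acc 3: bank1 row2 -> MISS (open row2); precharges=0
Acc 4: bank0 row1 -> MISS (open row1); precharges=1
Acc 5: bank1 row4 -> MISS (open row4); precharges=2
Acc 6: bank1 row1 -> MISS (open row1); precharges=3
Acc 7: bank1 row3 -> MISS (open row3); precharges=4
Acc 8: bank0 row3 -> MISS (open row3); precharges=5
Acc 9: bank1 row2 -> MISS (open row2); precharges=6
Acc 10: bank0 row1 -> MISS (open row1); precharges=7

Answer: M H M M M M M M M M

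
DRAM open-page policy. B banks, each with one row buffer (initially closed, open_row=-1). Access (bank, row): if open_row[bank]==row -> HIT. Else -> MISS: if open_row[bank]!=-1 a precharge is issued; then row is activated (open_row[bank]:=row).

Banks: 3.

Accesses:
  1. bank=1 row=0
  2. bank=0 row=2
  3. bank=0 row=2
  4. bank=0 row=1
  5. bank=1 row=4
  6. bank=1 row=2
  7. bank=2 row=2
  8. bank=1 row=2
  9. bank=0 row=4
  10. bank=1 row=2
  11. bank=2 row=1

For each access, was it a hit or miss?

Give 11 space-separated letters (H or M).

Acc 1: bank1 row0 -> MISS (open row0); precharges=0
Acc 2: bank0 row2 -> MISS (open row2); precharges=0
Acc 3: bank0 row2 -> HIT
Acc 4: bank0 row1 -> MISS (open row1); precharges=1
Acc 5: bank1 row4 -> MISS (open row4); precharges=2
Acc 6: bank1 row2 -> MISS (open row2); precharges=3
Acc 7: bank2 row2 -> MISS (open row2); precharges=3
Acc 8: bank1 row2 -> HIT
Acc 9: bank0 row4 -> MISS (open row4); precharges=4
Acc 10: bank1 row2 -> HIT
Acc 11: bank2 row1 -> MISS (open row1); precharges=5

Answer: M M H M M M M H M H M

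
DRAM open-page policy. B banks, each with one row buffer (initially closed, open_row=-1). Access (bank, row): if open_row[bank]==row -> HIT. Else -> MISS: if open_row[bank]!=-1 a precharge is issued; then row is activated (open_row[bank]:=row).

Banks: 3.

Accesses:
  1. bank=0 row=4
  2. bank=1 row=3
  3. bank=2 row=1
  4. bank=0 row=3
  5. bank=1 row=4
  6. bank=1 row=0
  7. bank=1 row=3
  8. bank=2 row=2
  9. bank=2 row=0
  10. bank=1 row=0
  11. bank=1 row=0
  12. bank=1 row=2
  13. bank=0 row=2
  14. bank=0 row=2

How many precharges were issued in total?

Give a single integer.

Answer: 9

Derivation:
Acc 1: bank0 row4 -> MISS (open row4); precharges=0
Acc 2: bank1 row3 -> MISS (open row3); precharges=0
Acc 3: bank2 row1 -> MISS (open row1); precharges=0
Acc 4: bank0 row3 -> MISS (open row3); precharges=1
Acc 5: bank1 row4 -> MISS (open row4); precharges=2
Acc 6: bank1 row0 -> MISS (open row0); precharges=3
Acc 7: bank1 row3 -> MISS (open row3); precharges=4
Acc 8: bank2 row2 -> MISS (open row2); precharges=5
Acc 9: bank2 row0 -> MISS (open row0); precharges=6
Acc 10: bank1 row0 -> MISS (open row0); precharges=7
Acc 11: bank1 row0 -> HIT
Acc 12: bank1 row2 -> MISS (open row2); precharges=8
Acc 13: bank0 row2 -> MISS (open row2); precharges=9
Acc 14: bank0 row2 -> HIT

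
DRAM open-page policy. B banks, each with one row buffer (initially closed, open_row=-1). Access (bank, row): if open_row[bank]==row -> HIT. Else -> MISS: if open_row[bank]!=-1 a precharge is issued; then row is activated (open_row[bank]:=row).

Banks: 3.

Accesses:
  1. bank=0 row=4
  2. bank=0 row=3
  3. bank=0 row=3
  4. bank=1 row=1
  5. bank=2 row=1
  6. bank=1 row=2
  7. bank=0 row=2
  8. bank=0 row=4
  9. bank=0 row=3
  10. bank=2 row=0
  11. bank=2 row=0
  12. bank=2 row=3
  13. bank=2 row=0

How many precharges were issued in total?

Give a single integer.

Answer: 8

Derivation:
Acc 1: bank0 row4 -> MISS (open row4); precharges=0
Acc 2: bank0 row3 -> MISS (open row3); precharges=1
Acc 3: bank0 row3 -> HIT
Acc 4: bank1 row1 -> MISS (open row1); precharges=1
Acc 5: bank2 row1 -> MISS (open row1); precharges=1
Acc 6: bank1 row2 -> MISS (open row2); precharges=2
Acc 7: bank0 row2 -> MISS (open row2); precharges=3
Acc 8: bank0 row4 -> MISS (open row4); precharges=4
Acc 9: bank0 row3 -> MISS (open row3); precharges=5
Acc 10: bank2 row0 -> MISS (open row0); precharges=6
Acc 11: bank2 row0 -> HIT
Acc 12: bank2 row3 -> MISS (open row3); precharges=7
Acc 13: bank2 row0 -> MISS (open row0); precharges=8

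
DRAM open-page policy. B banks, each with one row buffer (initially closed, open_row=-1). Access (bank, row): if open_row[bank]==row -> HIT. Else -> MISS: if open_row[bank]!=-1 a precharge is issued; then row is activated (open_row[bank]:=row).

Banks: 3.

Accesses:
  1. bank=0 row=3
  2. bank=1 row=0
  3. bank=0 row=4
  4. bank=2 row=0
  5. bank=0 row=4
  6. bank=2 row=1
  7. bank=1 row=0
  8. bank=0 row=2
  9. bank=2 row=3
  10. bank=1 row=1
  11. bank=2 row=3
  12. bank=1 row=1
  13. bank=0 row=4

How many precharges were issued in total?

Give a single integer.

Acc 1: bank0 row3 -> MISS (open row3); precharges=0
Acc 2: bank1 row0 -> MISS (open row0); precharges=0
Acc 3: bank0 row4 -> MISS (open row4); precharges=1
Acc 4: bank2 row0 -> MISS (open row0); precharges=1
Acc 5: bank0 row4 -> HIT
Acc 6: bank2 row1 -> MISS (open row1); precharges=2
Acc 7: bank1 row0 -> HIT
Acc 8: bank0 row2 -> MISS (open row2); precharges=3
Acc 9: bank2 row3 -> MISS (open row3); precharges=4
Acc 10: bank1 row1 -> MISS (open row1); precharges=5
Acc 11: bank2 row3 -> HIT
Acc 12: bank1 row1 -> HIT
Acc 13: bank0 row4 -> MISS (open row4); precharges=6

Answer: 6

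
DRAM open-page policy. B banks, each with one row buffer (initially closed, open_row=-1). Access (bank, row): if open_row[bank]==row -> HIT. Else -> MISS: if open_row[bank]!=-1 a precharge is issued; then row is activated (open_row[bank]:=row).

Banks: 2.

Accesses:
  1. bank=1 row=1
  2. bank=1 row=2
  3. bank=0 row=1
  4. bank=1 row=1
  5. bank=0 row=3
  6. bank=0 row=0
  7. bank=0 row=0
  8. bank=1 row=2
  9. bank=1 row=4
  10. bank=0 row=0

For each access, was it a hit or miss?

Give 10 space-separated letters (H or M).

Acc 1: bank1 row1 -> MISS (open row1); precharges=0
Acc 2: bank1 row2 -> MISS (open row2); precharges=1
Acc 3: bank0 row1 -> MISS (open row1); precharges=1
Acc 4: bank1 row1 -> MISS (open row1); precharges=2
Acc 5: bank0 row3 -> MISS (open row3); precharges=3
Acc 6: bank0 row0 -> MISS (open row0); precharges=4
Acc 7: bank0 row0 -> HIT
Acc 8: bank1 row2 -> MISS (open row2); precharges=5
Acc 9: bank1 row4 -> MISS (open row4); precharges=6
Acc 10: bank0 row0 -> HIT

Answer: M M M M M M H M M H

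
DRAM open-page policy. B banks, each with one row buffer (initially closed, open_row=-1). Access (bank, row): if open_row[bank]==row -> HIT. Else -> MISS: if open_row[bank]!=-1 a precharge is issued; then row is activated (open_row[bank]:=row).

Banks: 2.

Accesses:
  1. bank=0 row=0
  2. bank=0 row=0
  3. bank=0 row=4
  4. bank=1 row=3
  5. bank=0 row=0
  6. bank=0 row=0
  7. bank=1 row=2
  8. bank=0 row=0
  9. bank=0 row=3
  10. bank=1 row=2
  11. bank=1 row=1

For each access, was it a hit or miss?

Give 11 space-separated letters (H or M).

Answer: M H M M M H M H M H M

Derivation:
Acc 1: bank0 row0 -> MISS (open row0); precharges=0
Acc 2: bank0 row0 -> HIT
Acc 3: bank0 row4 -> MISS (open row4); precharges=1
Acc 4: bank1 row3 -> MISS (open row3); precharges=1
Acc 5: bank0 row0 -> MISS (open row0); precharges=2
Acc 6: bank0 row0 -> HIT
Acc 7: bank1 row2 -> MISS (open row2); precharges=3
Acc 8: bank0 row0 -> HIT
Acc 9: bank0 row3 -> MISS (open row3); precharges=4
Acc 10: bank1 row2 -> HIT
Acc 11: bank1 row1 -> MISS (open row1); precharges=5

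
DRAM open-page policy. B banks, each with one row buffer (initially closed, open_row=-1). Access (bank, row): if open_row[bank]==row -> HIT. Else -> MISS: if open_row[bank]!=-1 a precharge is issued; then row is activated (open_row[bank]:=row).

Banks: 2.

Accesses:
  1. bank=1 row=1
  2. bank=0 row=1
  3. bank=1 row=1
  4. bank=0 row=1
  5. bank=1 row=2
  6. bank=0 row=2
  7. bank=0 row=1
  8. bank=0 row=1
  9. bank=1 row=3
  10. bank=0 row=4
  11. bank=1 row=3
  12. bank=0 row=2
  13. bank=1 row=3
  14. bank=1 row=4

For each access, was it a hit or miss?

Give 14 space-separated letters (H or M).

Acc 1: bank1 row1 -> MISS (open row1); precharges=0
Acc 2: bank0 row1 -> MISS (open row1); precharges=0
Acc 3: bank1 row1 -> HIT
Acc 4: bank0 row1 -> HIT
Acc 5: bank1 row2 -> MISS (open row2); precharges=1
Acc 6: bank0 row2 -> MISS (open row2); precharges=2
Acc 7: bank0 row1 -> MISS (open row1); precharges=3
Acc 8: bank0 row1 -> HIT
Acc 9: bank1 row3 -> MISS (open row3); precharges=4
Acc 10: bank0 row4 -> MISS (open row4); precharges=5
Acc 11: bank1 row3 -> HIT
Acc 12: bank0 row2 -> MISS (open row2); precharges=6
Acc 13: bank1 row3 -> HIT
Acc 14: bank1 row4 -> MISS (open row4); precharges=7

Answer: M M H H M M M H M M H M H M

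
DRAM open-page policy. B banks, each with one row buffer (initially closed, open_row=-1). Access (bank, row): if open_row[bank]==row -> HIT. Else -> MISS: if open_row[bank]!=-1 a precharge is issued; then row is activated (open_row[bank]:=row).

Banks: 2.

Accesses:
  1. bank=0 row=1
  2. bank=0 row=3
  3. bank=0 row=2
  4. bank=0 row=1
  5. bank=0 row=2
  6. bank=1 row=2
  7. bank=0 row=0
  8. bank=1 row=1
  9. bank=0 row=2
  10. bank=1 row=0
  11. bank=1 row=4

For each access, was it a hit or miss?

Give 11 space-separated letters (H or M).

Answer: M M M M M M M M M M M

Derivation:
Acc 1: bank0 row1 -> MISS (open row1); precharges=0
Acc 2: bank0 row3 -> MISS (open row3); precharges=1
Acc 3: bank0 row2 -> MISS (open row2); precharges=2
Acc 4: bank0 row1 -> MISS (open row1); precharges=3
Acc 5: bank0 row2 -> MISS (open row2); precharges=4
Acc 6: bank1 row2 -> MISS (open row2); precharges=4
Acc 7: bank0 row0 -> MISS (open row0); precharges=5
Acc 8: bank1 row1 -> MISS (open row1); precharges=6
Acc 9: bank0 row2 -> MISS (open row2); precharges=7
Acc 10: bank1 row0 -> MISS (open row0); precharges=8
Acc 11: bank1 row4 -> MISS (open row4); precharges=9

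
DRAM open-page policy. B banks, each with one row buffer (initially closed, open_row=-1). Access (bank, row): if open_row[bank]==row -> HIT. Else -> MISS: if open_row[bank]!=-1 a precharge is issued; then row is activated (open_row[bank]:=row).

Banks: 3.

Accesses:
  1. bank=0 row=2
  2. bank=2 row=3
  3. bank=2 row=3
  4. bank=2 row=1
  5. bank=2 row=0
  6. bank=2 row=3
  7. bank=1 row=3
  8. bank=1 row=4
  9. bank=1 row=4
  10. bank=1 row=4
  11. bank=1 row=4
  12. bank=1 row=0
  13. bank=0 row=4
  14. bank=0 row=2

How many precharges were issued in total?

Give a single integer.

Acc 1: bank0 row2 -> MISS (open row2); precharges=0
Acc 2: bank2 row3 -> MISS (open row3); precharges=0
Acc 3: bank2 row3 -> HIT
Acc 4: bank2 row1 -> MISS (open row1); precharges=1
Acc 5: bank2 row0 -> MISS (open row0); precharges=2
Acc 6: bank2 row3 -> MISS (open row3); precharges=3
Acc 7: bank1 row3 -> MISS (open row3); precharges=3
Acc 8: bank1 row4 -> MISS (open row4); precharges=4
Acc 9: bank1 row4 -> HIT
Acc 10: bank1 row4 -> HIT
Acc 11: bank1 row4 -> HIT
Acc 12: bank1 row0 -> MISS (open row0); precharges=5
Acc 13: bank0 row4 -> MISS (open row4); precharges=6
Acc 14: bank0 row2 -> MISS (open row2); precharges=7

Answer: 7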